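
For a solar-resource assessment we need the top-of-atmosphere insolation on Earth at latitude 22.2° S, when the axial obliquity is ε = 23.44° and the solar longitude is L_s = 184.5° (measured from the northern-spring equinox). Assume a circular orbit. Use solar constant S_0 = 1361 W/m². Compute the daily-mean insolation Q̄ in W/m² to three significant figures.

Solar declination: sin δ = sin ε · sin L_s = sin 23.44° × sin 184.5° = -0.03121, so δ = -1.788°.
cos h₀ = −tan(-22.2°) tan(-1.788°) = -0.0127, h₀ = 1.5835 rad.
Bracket: h₀ sin ϕ sin δ + cos ϕ cos δ sin h₀ = 1.5835×-0.37784×-0.03121 + 0.92587×0.99951×0.99992 = 0.018673 + 0.925342 = 0.944015.
Q̄ = (S_0/π) × [bracket] = (1361/π) × 0.944015 = 409.0 W/m².

Q̄ ≈ 409 W/m²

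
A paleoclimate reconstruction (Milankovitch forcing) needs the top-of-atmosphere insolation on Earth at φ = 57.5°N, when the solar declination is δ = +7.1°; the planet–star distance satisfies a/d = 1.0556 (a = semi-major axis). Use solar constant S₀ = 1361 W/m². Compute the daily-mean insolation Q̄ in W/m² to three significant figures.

Q̄ ≈ 341 W/m²

cos H₀ = −tan(+57.5°) tan(+7.100°) = -0.1955, H₀ = 1.7676 rad.
Bracket: H₀ sin φ sin δ + cos φ cos δ sin H₀ = 1.7676×0.84339×0.12360 + 0.53730×0.99233×0.98070 = 0.184260 + 0.522889 = 0.707149.
Inverse-square distance factor (a/d)² = 1.0556² = 1.114291.
Q̄ = (S₀/π) × 1.114291 × [bracket] = (1361/π) × 1.114291 × 0.707149 = 341.4 W/m².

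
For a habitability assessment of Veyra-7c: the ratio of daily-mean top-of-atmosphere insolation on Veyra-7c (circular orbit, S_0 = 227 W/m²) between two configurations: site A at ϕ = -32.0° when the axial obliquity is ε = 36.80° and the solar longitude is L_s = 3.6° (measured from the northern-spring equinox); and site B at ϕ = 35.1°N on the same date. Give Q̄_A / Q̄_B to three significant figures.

Q̄_A / Q̄_B ≈ 0.958

— Configuration A (ϕ=-32.0°):
Solar declination: sin δ = sin ε · sin L_s = sin 36.80° × sin 3.6° = 0.03761, so δ = +2.156°.
cos h₀ = −tan(-32.0°) tan(+2.156°) = 0.0235, h₀ = 1.5473 rad.
Bracket: h₀ sin ϕ sin δ + cos ϕ cos δ sin h₀ = 1.5473×-0.52992×0.03761 + 0.84805×0.99929×0.99972 = -0.030838 + 0.847211 = 0.816373.
Q̄ = (S_0/π) × [bracket] = (227/π) × 0.816373 = 58.988 W/m².
— Configuration B (ϕ=+35.1°):
cos h₀ = −tan(+35.1°) tan(+2.156°) = -0.0265, h₀ = 1.5973 rad.
Bracket: h₀ sin ϕ sin δ + cos ϕ cos δ sin h₀ = 1.5973×0.57501×0.03761 + 0.81815×0.99929×0.99965 = 0.034543 + 0.817283 = 0.851826.
Q̄ = (S_0/π) × [bracket] = (227/π) × 0.851826 = 61.550 W/m².
Ratio Q̄_A / Q̄_B = 58.988 / 61.550 = 0.9584.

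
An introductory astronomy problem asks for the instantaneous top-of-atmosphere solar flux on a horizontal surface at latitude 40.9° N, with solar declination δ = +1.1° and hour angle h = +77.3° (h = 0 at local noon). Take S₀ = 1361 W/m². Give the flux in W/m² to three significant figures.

243 W/m²

cos θ_z = sin φ sin δ + cos φ cos δ cos h = 0.012569 + 0.166141 = 0.178710.
Flux = S₀ · cos θ_z = 1361 × 0.178710 = 243.2 W/m².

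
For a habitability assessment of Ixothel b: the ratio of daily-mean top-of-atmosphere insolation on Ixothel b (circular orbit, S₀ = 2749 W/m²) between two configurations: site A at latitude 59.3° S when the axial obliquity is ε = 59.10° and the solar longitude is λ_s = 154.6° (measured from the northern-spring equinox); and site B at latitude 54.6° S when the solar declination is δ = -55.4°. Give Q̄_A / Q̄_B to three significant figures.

Q̄_A / Q̄_B ≈ 0.0416

— Configuration A (φ=-59.3°):
Solar declination: sin δ = sin ε · sin λ_s = sin 59.10° × sin 154.6° = 0.36805, so δ = +21.596°.
cos H₀ = −tan(-59.3°) tan(+21.596°) = 0.6667, H₀ = 0.8411 rad.
Bracket: H₀ sin φ sin δ + cos φ cos δ sin H₀ = 0.8411×-0.85985×0.36805 + 0.51054×0.92980×0.74535 = -0.266181 + 0.353818 = 0.087637.
Q̄ = (S₀/π) × [bracket] = (2749/π) × 0.087637 = 76.685 W/m².
— Configuration B (φ=-54.6°):
cos H₀ = −tan(-54.6°) tan(-55.400°) = -2.0398 ≤ −1 ⇒ polar day, H₀ = π.
Bracket: H₀ sin φ sin δ + cos φ cos δ sin H₀ = 3.1416×-0.81513×-0.82314 + 0.57928×0.56784×0.00000 = 2.107907 + 0.000000 = 2.107907.
Q̄ = (S₀/π) × [bracket] = (2749/π) × 2.107907 = 1844.5 W/m².
Ratio Q̄_A / Q̄_B = 76.685 / 1844.5 = 0.04157.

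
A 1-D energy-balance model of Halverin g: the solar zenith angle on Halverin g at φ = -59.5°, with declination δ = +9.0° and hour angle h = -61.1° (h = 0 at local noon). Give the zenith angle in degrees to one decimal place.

cos θ_z = sin φ sin δ + cos φ cos δ cos h = -0.134788 + 0.242264 = 0.107476.
θ_z = arccos(0.107476) = 83.8°.

θ_z = 83.8°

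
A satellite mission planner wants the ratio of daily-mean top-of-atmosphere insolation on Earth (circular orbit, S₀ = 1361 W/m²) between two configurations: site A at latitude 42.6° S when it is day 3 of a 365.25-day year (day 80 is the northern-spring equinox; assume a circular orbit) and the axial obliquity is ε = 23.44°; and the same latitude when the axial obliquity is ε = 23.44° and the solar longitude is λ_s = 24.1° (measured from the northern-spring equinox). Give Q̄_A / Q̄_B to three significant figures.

Q̄_A / Q̄_B ≈ 2.03

— Configuration A (φ=-42.6°):
Solar longitude: λ_s = 360° × (3 − 80)/365.25 = -75.893°, i.e. -75.893° + 360° = 284.107°.
sin δ = sin 23.44° × sin 284.107° = -0.38579, so δ = -22.693°.
cos H₀ = −tan(-42.6°) tan(-22.693°) = -0.3845, H₀ = 1.9655 rad.
Bracket: H₀ sin φ sin δ + cos φ cos δ sin H₀ = 1.9655×-0.67688×-0.38579 + 0.73610×0.92259×0.92312 = 0.513258 + 0.626908 = 1.140166.
Q̄ = (S₀/π) × [bracket] = (1361/π) × 1.140166 = 493.94 W/m².
— Configuration B (φ=-42.6°):
Solar declination: sin δ = sin ε · sin λ_s = sin 23.44° × sin 24.1° = 0.16243, so δ = +9.348°.
cos H₀ = −tan(-42.6°) tan(+9.348°) = 0.1514, H₀ = 1.4188 rad.
Bracket: H₀ sin φ sin δ + cos φ cos δ sin H₀ = 1.4188×-0.67688×0.16243 + 0.73610×0.98672×0.98848 = -0.155991 + 0.717957 = 0.561966.
Q̄ = (S₀/π) × [bracket] = (1361/π) × 0.561966 = 243.45 W/m².
Ratio Q̄_A / Q̄_B = 493.94 / 243.45 = 2.029.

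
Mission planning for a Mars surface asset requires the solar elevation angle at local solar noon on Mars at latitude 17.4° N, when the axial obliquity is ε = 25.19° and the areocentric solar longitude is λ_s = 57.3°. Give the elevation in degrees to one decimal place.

sin δ = sin 25.19° × sin 57.3° = 0.35816, so δ = +20.988°.
At local noon the hour angle is zero, so the zenith angle equals |φ − δ| = |+17.4° − (+20.988°)| = 3.588°.
Elevation = 90° − 3.588° = 86.4°.

86.4°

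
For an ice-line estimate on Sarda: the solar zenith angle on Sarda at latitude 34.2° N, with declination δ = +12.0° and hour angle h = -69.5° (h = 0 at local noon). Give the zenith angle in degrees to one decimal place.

cos θ_z = sin ϕ sin δ + cos ϕ cos δ cos h = 0.116864 + 0.283320 = 0.400184.
θ_z = arccos(0.400184) = 66.4°.

θ_z = 66.4°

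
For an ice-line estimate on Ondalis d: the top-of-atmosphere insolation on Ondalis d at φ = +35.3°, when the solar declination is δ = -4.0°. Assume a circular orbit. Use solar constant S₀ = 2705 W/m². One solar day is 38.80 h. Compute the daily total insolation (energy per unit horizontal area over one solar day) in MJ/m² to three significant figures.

cos H₀ = −tan(+35.3°) tan(-4.000°) = 0.0495, H₀ = 1.5213 rad.
Bracket: H₀ sin φ sin δ + cos φ cos δ sin H₀ = 1.5213×0.57786×-0.06976 + 0.81614×0.99756×0.99877 = -0.061326 + 0.813147 = 0.751821.
Q̄ = (S₀/π) × [bracket] = (2705/π) × 0.751821 = 647.34 W/m².
Daily total = Q̄ × 38.80 h × 3600 s/h = 647.34 × 38.80 × 3600 / 10⁶ = 90.42 MJ/m².

90.4 MJ/m²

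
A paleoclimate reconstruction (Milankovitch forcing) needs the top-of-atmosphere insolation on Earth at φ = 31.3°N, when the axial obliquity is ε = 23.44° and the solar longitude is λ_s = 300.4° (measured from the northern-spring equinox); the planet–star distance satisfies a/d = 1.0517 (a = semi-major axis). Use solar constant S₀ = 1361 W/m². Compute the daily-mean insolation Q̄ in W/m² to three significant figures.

Q̄ ≈ 260 W/m²

Solar declination: sin δ = sin ε · sin λ_s = sin 23.44° × sin 300.4° = -0.34310, so δ = -20.066°.
cos H₀ = −tan(+31.3°) tan(-20.066°) = 0.2221, H₀ = 1.3468 rad.
Bracket: H₀ sin φ sin δ + cos φ cos δ sin H₀ = 1.3468×0.51952×-0.34310 + 0.85446×0.93930×0.97503 = -0.240063 + 0.782553 = 0.542490.
Inverse-square distance factor (a/d)² = 1.0517² = 1.106073.
Q̄ = (S₀/π) × 1.106073 × [bracket] = (1361/π) × 1.106073 × 0.542490 = 259.9 W/m².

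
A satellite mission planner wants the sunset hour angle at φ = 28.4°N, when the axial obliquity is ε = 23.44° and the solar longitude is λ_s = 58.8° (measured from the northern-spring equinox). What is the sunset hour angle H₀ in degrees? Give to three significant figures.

Solar declination: sin δ = sin ε · sin λ_s = sin 23.44° × sin 58.8° = 0.34025, so δ = +19.892°.
cos H₀ = −tan φ · tan δ = −tan(+28.4°) × tan(+19.892°) = -0.1956, so H₀ = 1.7677 rad = 101.28°.

H₀ = 101°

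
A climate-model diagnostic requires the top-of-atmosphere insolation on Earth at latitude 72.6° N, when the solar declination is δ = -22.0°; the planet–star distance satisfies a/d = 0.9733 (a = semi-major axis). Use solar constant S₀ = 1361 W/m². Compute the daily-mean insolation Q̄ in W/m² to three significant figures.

Q̄ ≈ 0.00 W/m²

cos H₀ = −tan(+72.6°) tan(-22.000°) = 1.2892 ≥ 1 ⇒ polar night, H₀ = 0 and Q̄ = 0.
Inverse-square distance factor (a/d)² = 0.9733² = 0.947313.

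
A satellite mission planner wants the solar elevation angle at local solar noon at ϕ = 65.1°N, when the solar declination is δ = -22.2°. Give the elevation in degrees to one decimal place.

At local noon the hour angle is zero, so the zenith angle equals |ϕ − δ| = |+65.1° − (-22.200°)| = 87.300°.
Elevation = 90° − 87.300° = 2.7°.

2.7°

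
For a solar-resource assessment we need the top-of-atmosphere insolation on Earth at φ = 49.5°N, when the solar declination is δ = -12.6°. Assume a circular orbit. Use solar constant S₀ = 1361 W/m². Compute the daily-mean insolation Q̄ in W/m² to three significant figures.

cos H₀ = −tan(+49.5°) tan(-12.600°) = 0.2617, H₀ = 1.3060 rad.
Bracket: H₀ sin φ sin δ + cos φ cos δ sin H₀ = 1.3060×0.76041×-0.21814 + 0.64945×0.97592×0.96514 = -0.216634 + 0.611717 = 0.395083.
Q̄ = (S₀/π) × [bracket] = (1361/π) × 0.395083 = 171.2 W/m².

Q̄ ≈ 171 W/m²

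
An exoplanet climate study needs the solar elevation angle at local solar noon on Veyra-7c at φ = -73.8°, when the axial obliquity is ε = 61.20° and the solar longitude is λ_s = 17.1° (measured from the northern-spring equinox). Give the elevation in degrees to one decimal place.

Solar declination: sin δ = sin ε · sin λ_s = sin 61.20° × sin 17.1° = 0.25767, so δ = +14.932°.
At local noon the hour angle is zero, so the zenith angle equals |φ − δ| = |-73.8° − (+14.932°)| = 88.732°.
Elevation = 90° − 88.732° = 1.3°.

1.3°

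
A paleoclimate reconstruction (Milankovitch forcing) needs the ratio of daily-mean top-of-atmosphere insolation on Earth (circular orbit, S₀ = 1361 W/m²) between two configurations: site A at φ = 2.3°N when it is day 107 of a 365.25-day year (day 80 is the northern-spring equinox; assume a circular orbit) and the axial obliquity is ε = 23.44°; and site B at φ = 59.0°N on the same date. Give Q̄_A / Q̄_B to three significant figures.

Q̄_A / Q̄_B ≈ 1.29

— Configuration A (φ=+2.3°):
Solar longitude: λ_s = 360° × (107 − 80)/365.25 = 26.612°.
sin δ = sin 23.44° × sin 26.612° = 0.17819, so δ = +10.264°.
cos H₀ = −tan(+2.3°) tan(+10.264°) = -0.0073, H₀ = 1.5781 rad.
Bracket: H₀ sin φ sin δ + cos φ cos δ sin H₀ = 1.5781×0.04013×0.17819 + 0.99919×0.98400×0.99997 = 0.011285 + 0.983173 = 0.994458.
Q̄ = (S₀/π) × [bracket] = (1361/π) × 0.994458 = 430.82 W/m².
— Configuration B (φ=+59.0°):
cos H₀ = −tan(+59.0°) tan(+10.264°) = -0.3014, H₀ = 1.8769 rad.
Bracket: H₀ sin φ sin δ + cos φ cos δ sin H₀ = 1.8769×0.85717×0.17819 + 0.51504×0.98400×0.95351 = 0.286676 + 0.483238 = 0.769914.
Q̄ = (S₀/π) × [bracket] = (1361/π) × 0.769914 = 333.54 W/m².
Ratio Q̄_A / Q̄_B = 430.82 / 333.54 = 1.292.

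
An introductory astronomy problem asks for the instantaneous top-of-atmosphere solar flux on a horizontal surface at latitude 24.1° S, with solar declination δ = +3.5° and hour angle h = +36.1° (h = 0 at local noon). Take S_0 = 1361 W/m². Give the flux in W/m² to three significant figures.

cos θ_z = sin ϕ sin δ + cos ϕ cos δ cos h = -0.024928 + 0.736185 = 0.711257.
Flux = S_0 · cos θ_z = 1361 × 0.711257 = 968.0 W/m².

968 W/m²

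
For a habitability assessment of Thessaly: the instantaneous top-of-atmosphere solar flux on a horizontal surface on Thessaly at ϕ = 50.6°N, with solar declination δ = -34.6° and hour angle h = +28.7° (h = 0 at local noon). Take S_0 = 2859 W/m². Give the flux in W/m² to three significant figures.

55.7 W/m²

cos θ_z = sin ϕ sin δ + cos ϕ cos δ cos h = -0.438792 + 0.458282 = 0.019490.
Flux = S_0 · cos θ_z = 2859 × 0.019490 = 55.72 W/m².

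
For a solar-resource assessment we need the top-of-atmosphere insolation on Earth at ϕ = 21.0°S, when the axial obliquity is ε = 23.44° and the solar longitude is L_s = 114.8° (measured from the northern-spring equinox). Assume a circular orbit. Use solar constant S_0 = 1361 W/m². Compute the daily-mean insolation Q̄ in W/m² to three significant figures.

Solar declination: sin δ = sin ε · sin L_s = sin 23.44° × sin 114.8° = 0.36110, so δ = +21.168°.
cos h₀ = −tan(-21.0°) tan(+21.168°) = 0.1486, h₀ = 1.4216 rad.
Bracket: h₀ sin ϕ sin δ + cos ϕ cos δ sin h₀ = 1.4216×-0.35837×0.36110 + 0.93358×0.93253×0.98889 = -0.183966 + 0.860919 = 0.676953.
Q̄ = (S_0/π) × [bracket] = (1361/π) × 0.676953 = 293.3 W/m².

Q̄ ≈ 293 W/m²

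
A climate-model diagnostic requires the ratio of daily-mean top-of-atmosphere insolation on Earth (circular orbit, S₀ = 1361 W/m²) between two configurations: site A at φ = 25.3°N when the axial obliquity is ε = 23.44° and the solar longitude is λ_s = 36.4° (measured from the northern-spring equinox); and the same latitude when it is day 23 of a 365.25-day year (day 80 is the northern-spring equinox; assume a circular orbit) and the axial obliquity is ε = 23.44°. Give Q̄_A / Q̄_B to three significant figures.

— Configuration A (φ=+25.3°):
Solar declination: sin δ = sin ε · sin λ_s = sin 23.44° × sin 36.4° = 0.23606, so δ = +13.654°.
cos H₀ = −tan(+25.3°) tan(+13.654°) = -0.1148, H₀ = 1.6859 rad.
Bracket: H₀ sin φ sin δ + cos φ cos δ sin H₀ = 1.6859×0.42736×0.23606 + 0.90408×0.97174×0.99339 = 0.170078 + 0.872724 = 1.042802.
Q̄ = (S₀/π) × [bracket] = (1361/π) × 1.042802 = 451.76 W/m².
— Configuration B (φ=+25.3°):
Solar longitude: λ_s = 360° × (23 − 80)/365.25 = -56.181°, i.e. -56.181° + 360° = 303.819°.
sin δ = sin 23.44° × sin 303.819° = -0.33048, so δ = -19.298°.
cos H₀ = −tan(+25.3°) tan(-19.298°) = 0.1655, H₀ = 1.4045 rad.
Bracket: H₀ sin φ sin δ + cos φ cos δ sin H₀ = 1.4045×0.42736×-0.33048 + 0.90408×0.94381×0.98621 = -0.198363 + 0.841513 = 0.643150.
Q̄ = (S₀/π) × [bracket] = (1361/π) × 0.643150 = 278.63 W/m².
Ratio Q̄_A / Q̄_B = 451.76 / 278.63 = 1.621.

Q̄_A / Q̄_B ≈ 1.62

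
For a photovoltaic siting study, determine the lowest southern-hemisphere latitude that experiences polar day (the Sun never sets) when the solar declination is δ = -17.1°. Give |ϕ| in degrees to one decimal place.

|ϕ| = 72.9°

Polar day requires cos h₀ = −tan ϕ tan δ ≤ −1, i.e. tan ϕ tan δ ≥ 1.
The boundary is |tan ϕ| · |tan δ| = 1, so |ϕ| = 90° − |δ| = 90° − 17.1° = 72.9° in the southern hemisphere.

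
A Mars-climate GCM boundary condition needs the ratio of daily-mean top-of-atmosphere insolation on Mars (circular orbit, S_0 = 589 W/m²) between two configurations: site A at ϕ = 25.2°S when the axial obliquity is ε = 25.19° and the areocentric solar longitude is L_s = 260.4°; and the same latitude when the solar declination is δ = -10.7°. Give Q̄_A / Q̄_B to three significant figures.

Q̄_A / Q̄_B ≈ 1.10

— Configuration A (ϕ=-25.2°):
sin δ = sin 25.19° × sin 260.4° = -0.41966, so δ = -24.813°.
cos h₀ = −tan(-25.2°) tan(-24.813°) = -0.2176, h₀ = 1.7901 rad.
Bracket: h₀ sin ϕ sin δ + cos ϕ cos δ sin h₀ = 1.7901×-0.42578×-0.41966 + 0.90483×0.90768×0.97605 = 0.319860 + 0.801626 = 1.121486.
Q̄ = (S_0/π) × [bracket] = (589/π) × 1.121486 = 210.26 W/m².
— Configuration B (ϕ=-25.2°):
cos h₀ = −tan(-25.2°) tan(-10.700°) = -0.0889, h₀ = 1.6598 rad.
Bracket: h₀ sin ϕ sin δ + cos ϕ cos δ sin h₀ = 1.6598×-0.42578×-0.18567 + 0.90483×0.98261×0.99604 = 0.131215 + 0.885574 = 1.016789.
Q̄ = (S_0/π) × [bracket] = (589/π) × 1.016789 = 190.63 W/m².
Ratio Q̄_A / Q̄_B = 210.26 / 190.63 = 1.103.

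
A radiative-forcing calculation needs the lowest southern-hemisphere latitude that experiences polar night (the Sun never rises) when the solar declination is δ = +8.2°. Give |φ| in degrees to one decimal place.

|φ| = 81.8°

Polar night requires cos H₀ = −tan φ tan δ ≥ 1, i.e. tan φ tan δ ≤ −1.
The boundary is |tan φ| · |tan δ| = 1, so |φ| = 90° − |δ| = 90° − 8.2° = 81.8° in the southern hemisphere.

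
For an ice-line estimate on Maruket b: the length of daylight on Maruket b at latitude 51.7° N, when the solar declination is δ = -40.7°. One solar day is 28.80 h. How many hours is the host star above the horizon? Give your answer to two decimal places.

0.00 h

cos h₀ = −tan ϕ · tan δ = 1.0891 ≥ 1, so the host star never rises (polar night) and h₀ = 0.
Daylight = 2h₀/(2π) × 28.80 h = (0.0000/π) × 28.80 = 0.00 h.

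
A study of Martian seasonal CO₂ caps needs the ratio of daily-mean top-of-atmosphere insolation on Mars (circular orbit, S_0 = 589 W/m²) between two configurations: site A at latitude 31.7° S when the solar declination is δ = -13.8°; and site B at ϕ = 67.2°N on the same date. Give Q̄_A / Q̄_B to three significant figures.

— Configuration A (ϕ=-31.7°):
cos h₀ = −tan(-31.7°) tan(-13.800°) = -0.1517, h₀ = 1.7231 rad.
Bracket: h₀ sin ϕ sin δ + cos ϕ cos δ sin h₀ = 1.7231×-0.52547×-0.23853 + 0.85081×0.97113×0.98843 = 0.215974 + 0.816687 = 1.032661.
Q̄ = (S_0/π) × [bracket] = (589/π) × 1.032661 = 193.61 W/m².
— Configuration B (ϕ=+67.2°):
cos h₀ = −tan(+67.2°) tan(-13.800°) = 0.5843, h₀ = 0.9468 rad.
Bracket: h₀ sin ϕ sin δ + cos ϕ cos δ sin h₀ = 0.9468×0.92186×-0.23853 + 0.38752×0.97113×0.81153 = -0.208193 + 0.305405 = 0.097212.
Q̄ = (S_0/π) × [bracket] = (589/π) × 0.097212 = 18.226 W/m².
Ratio Q̄_A / Q̄_B = 193.61 / 18.226 = 10.62.

Q̄_A / Q̄_B ≈ 10.6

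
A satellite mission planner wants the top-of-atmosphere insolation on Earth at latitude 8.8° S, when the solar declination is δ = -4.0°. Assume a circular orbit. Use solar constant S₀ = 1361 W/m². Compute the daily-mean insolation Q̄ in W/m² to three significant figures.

cos H₀ = −tan(-8.8°) tan(-4.000°) = -0.0108, H₀ = 1.5816 rad.
Bracket: H₀ sin φ sin δ + cos φ cos δ sin H₀ = 1.5816×-0.15299×-0.06976 + 0.98823×0.99756×0.99994 = 0.016880 + 0.985760 = 1.002640.
Q̄ = (S₀/π) × [bracket] = (1361/π) × 1.002640 = 434.4 W/m².

Q̄ ≈ 434 W/m²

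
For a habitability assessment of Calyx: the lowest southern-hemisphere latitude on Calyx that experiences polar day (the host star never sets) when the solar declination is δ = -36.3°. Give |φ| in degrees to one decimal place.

|φ| = 53.7°

Polar day requires cos H₀ = −tan φ tan δ ≤ −1, i.e. tan φ tan δ ≥ 1.
The boundary is |tan φ| · |tan δ| = 1, so |φ| = 90° − |δ| = 90° − 36.3° = 53.7° in the southern hemisphere.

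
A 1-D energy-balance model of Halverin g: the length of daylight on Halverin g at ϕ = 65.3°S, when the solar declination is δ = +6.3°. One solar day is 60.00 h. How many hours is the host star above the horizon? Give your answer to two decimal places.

25.37 h

cos h₀ = −tan ϕ · tan δ = −tan(-65.3°) × tan(+6.300°) = 0.2400, so h₀ = 1.3284 rad = 76.11°.
Daylight = 2h₀/(2π) × 60.00 h = (1.3284/π) × 60.00 = 25.37 h.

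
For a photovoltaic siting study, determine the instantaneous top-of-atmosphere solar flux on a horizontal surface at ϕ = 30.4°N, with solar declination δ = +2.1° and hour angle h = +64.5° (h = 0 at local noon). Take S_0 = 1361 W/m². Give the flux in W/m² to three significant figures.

530 W/m²

cos θ_z = sin ϕ sin δ + cos ϕ cos δ cos h = 0.018543 + 0.371072 = 0.389615.
Flux = S_0 · cos θ_z = 1361 × 0.389615 = 530.3 W/m².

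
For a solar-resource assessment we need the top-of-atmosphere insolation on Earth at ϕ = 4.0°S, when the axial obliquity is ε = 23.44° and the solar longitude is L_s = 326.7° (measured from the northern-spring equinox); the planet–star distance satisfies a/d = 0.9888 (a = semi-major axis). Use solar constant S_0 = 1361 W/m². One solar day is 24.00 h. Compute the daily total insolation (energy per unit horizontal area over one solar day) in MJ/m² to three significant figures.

36.5 MJ/m²

Solar declination: sin δ = sin ε · sin L_s = sin 23.44° × sin 326.7° = -0.21839, so δ = -12.615°.
cos h₀ = −tan(-4.0°) tan(-12.615°) = -0.0156, h₀ = 1.5864 rad.
Bracket: h₀ sin ϕ sin δ + cos ϕ cos δ sin h₀ = 1.5864×-0.06976×-0.21839 + 0.99756×0.97586×0.99988 = 0.024169 + 0.973362 = 0.997531.
Inverse-square distance factor (a/d)² = 0.9888² = 0.977725.
Q̄ = (S_0/π) × 0.977725 × [bracket] = (1361/π) × 0.977725 × 0.997531 = 422.52 W/m².
Daily total = Q̄ × 24.00 h × 3600 s/h = 422.52 × 24.00 × 3600 / 10⁶ = 36.51 MJ/m².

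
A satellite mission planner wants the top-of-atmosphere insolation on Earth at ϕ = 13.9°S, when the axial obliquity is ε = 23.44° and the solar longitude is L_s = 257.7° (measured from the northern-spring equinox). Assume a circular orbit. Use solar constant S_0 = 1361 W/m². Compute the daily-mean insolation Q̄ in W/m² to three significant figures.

Solar declination: sin δ = sin ε · sin L_s = sin 23.44° × sin 257.7° = -0.38866, so δ = -22.871°.
cos h₀ = −tan(-13.9°) tan(-22.871°) = -0.1044, h₀ = 1.6754 rad.
Bracket: h₀ sin ϕ sin δ + cos ϕ cos δ sin h₀ = 1.6754×-0.24023×-0.38866 + 0.97072×0.92138×0.99454 = 0.156428 + 0.889519 = 1.045947.
Q̄ = (S_0/π) × [bracket] = (1361/π) × 1.045947 = 453.1 W/m².

Q̄ ≈ 453 W/m²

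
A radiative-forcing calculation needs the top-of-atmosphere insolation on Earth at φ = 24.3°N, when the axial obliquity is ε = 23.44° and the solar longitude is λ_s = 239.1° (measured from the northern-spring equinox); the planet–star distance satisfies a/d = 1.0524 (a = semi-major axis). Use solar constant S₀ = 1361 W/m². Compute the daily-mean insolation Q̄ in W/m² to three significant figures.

Q̄ ≈ 311 W/m²

Solar declination: sin δ = sin ε · sin λ_s = sin 23.44° × sin 239.1° = -0.34133, so δ = -19.958°.
cos H₀ = −tan(+24.3°) tan(-19.958°) = 0.1640, H₀ = 1.4061 rad.
Bracket: H₀ sin φ sin δ + cos φ cos δ sin H₀ = 1.4061×0.41151×-0.34133 + 0.91140×0.93994×0.98647 = -0.197502 + 0.845071 = 0.647569.
Inverse-square distance factor (a/d)² = 1.0524² = 1.107546.
Q̄ = (S₀/π) × 1.107546 × [bracket] = (1361/π) × 1.107546 × 0.647569 = 310.7 W/m².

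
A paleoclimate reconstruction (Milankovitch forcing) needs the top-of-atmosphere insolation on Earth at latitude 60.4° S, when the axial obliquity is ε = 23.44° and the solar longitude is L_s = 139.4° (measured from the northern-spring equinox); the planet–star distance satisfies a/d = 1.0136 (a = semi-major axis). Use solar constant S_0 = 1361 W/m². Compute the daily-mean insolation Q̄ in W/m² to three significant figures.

Q̄ ≈ 79.1 W/m²

Solar declination: sin δ = sin ε · sin L_s = sin 23.44° × sin 139.4° = 0.25887, so δ = +15.003°.
cos h₀ = −tan(-60.4°) tan(+15.003°) = 0.4718, h₀ = 1.0795 rad.
Bracket: h₀ sin ϕ sin δ + cos ϕ cos δ sin h₀ = 1.0795×-0.86949×0.25887 + 0.49394×0.96591×0.88172 = -0.242979 + 0.420670 = 0.177691.
Inverse-square distance factor (a/d)² = 1.0136² = 1.027385.
Q̄ = (S_0/π) × 1.027385 × [bracket] = (1361/π) × 1.027385 × 0.177691 = 79.09 W/m².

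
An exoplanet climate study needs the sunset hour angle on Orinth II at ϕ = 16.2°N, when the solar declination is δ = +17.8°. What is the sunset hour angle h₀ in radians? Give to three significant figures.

cos h₀ = −tan ϕ · tan δ = −tan(+16.2°) × tan(+17.800°) = -0.0933, so h₀ = 1.6642 rad = 95.35°.

h₀ = 1.66 rad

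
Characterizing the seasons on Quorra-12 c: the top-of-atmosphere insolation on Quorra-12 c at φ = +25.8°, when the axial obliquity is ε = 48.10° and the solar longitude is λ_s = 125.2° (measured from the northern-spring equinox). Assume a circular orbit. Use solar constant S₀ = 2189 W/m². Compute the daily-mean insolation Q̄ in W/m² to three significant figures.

Solar declination: sin δ = sin ε · sin λ_s = sin 48.10° × sin 125.2° = 0.60821, so δ = +37.460°.
cos H₀ = −tan(+25.8°) tan(+37.460°) = -0.3704, H₀ = 1.9502 rad.
Bracket: H₀ sin φ sin δ + cos φ cos δ sin H₀ = 1.9502×0.43523×0.60821 + 0.90032×0.79378×0.92887 = 0.516240 + 0.663823 = 1.180063.
Q̄ = (S₀/π) × [bracket] = (2189/π) × 1.180063 = 822.2 W/m².

Q̄ ≈ 822 W/m²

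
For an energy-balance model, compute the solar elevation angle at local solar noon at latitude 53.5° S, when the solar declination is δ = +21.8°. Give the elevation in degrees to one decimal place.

14.7°

At local noon the hour angle is zero, so the zenith angle equals |φ − δ| = |-53.5° − (+21.800°)| = 75.300°.
Elevation = 90° − 75.300° = 14.7°.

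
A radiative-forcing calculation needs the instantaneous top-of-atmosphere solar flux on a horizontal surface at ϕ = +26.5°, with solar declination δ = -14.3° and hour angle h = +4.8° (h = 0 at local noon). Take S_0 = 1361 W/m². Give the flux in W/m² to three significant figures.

cos θ_z = sin ϕ sin δ + cos ϕ cos δ cos h = -0.110210 + 0.864164 = 0.753954.
Flux = S_0 · cos θ_z = 1361 × 0.753954 = 1026 W/m².

1.03e+03 W/m²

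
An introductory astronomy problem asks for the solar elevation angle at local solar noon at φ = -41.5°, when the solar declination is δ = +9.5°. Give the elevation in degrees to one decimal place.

39.0°

At local noon the hour angle is zero, so the zenith angle equals |φ − δ| = |-41.5° − (+9.500°)| = 51.000°.
Elevation = 90° − 51.000° = 39.0°.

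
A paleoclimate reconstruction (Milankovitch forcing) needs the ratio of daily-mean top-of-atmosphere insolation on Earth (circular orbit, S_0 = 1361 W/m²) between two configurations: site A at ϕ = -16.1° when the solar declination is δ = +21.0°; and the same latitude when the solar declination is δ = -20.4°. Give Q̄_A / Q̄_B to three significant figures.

— Configuration A (ϕ=-16.1°):
cos h₀ = −tan(-16.1°) tan(+21.000°) = 0.1108, h₀ = 1.4598 rad.
Bracket: h₀ sin ϕ sin δ + cos ϕ cos δ sin h₀ = 1.4598×-0.27731×0.35837 + 0.96078×0.93358×0.99384 = -0.145074 + 0.891440 = 0.746366.
Q̄ = (S_0/π) × [bracket] = (1361/π) × 0.746366 = 323.34 W/m².
— Configuration B (ϕ=-16.1°):
cos h₀ = −tan(-16.1°) tan(-20.400°) = -0.1073, h₀ = 1.6783 rad.
Bracket: h₀ sin ϕ sin δ + cos ϕ cos δ sin h₀ = 1.6783×-0.27731×-0.34857 + 0.96078×0.93728×0.99422 = 0.162228 + 0.895315 = 1.057543.
Q̄ = (S_0/π) × [bracket] = (1361/π) × 1.057543 = 458.15 W/m².
Ratio Q̄_A / Q̄_B = 323.34 / 458.15 = 0.7058.

Q̄_A / Q̄_B ≈ 0.706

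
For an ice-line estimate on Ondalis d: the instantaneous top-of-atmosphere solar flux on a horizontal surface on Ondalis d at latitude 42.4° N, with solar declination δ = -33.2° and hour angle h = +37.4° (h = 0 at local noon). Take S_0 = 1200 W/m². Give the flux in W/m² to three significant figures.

146 W/m²

cos θ_z = sin ϕ sin δ + cos ϕ cos δ cos h = -0.369223 + 0.490879 = 0.121656.
Flux = S_0 · cos θ_z = 1200 × 0.121656 = 146.0 W/m².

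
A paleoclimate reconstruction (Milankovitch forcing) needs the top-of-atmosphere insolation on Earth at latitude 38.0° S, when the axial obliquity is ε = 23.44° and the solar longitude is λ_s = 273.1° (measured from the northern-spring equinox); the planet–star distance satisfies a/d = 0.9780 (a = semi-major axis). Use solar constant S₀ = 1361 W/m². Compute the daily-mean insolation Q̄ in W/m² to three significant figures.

Solar declination: sin δ = sin ε · sin λ_s = sin 23.44° × sin 273.1° = -0.39721, so δ = -23.404°.
cos H₀ = −tan(-38.0°) tan(-23.404°) = -0.3382, H₀ = 1.9157 rad.
Bracket: H₀ sin φ sin δ + cos φ cos δ sin H₀ = 1.9157×-0.61566×-0.39721 + 0.78801×0.91773×0.94109 = 0.468477 + 0.680578 = 1.149055.
Inverse-square distance factor (a/d)² = 0.9780² = 0.956484.
Q̄ = (S₀/π) × 0.956484 × [bracket] = (1361/π) × 0.956484 × 1.149055 = 476.1 W/m².

Q̄ ≈ 476 W/m²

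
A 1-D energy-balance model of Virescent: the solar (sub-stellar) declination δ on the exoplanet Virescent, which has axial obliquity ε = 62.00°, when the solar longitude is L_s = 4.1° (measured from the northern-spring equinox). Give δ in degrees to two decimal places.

δ = +3.62°

sin δ = sin ε · sin L_s = sin 62.00° × sin 4.1° = 0.063128.
δ = arcsin(0.063128) = +3.62°.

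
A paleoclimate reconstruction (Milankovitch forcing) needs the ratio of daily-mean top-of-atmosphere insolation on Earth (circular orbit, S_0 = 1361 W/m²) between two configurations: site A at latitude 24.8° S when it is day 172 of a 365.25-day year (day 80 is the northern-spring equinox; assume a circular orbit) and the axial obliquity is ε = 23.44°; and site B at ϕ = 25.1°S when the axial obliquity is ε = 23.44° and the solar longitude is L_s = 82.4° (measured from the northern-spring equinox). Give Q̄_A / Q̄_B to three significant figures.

— Configuration A (ϕ=-24.8°):
Solar longitude: L_s = 360° × (172 − 80)/365.25 = 90.678°.
sin δ = sin 23.44° × sin 90.678° = 0.39776, so δ = +23.438°.
cos h₀ = −tan(-24.8°) tan(+23.438°) = 0.2003, h₀ = 1.3691 rad.
Bracket: h₀ sin ϕ sin δ + cos ϕ cos δ sin h₀ = 1.3691×-0.41945×0.39776 + 0.90778×0.91749×0.97973 = -0.228421 + 0.815997 = 0.587576.
Q̄ = (S_0/π) × [bracket] = (1361/π) × 0.587576 = 254.55 W/m².
— Configuration B (ϕ=-25.1°):
Solar declination: sin δ = sin ε · sin L_s = sin 23.44° × sin 82.4° = 0.39429, so δ = +23.222°.
cos h₀ = −tan(-25.1°) tan(+23.222°) = 0.2010, h₀ = 1.3684 rad.
Bracket: h₀ sin ϕ sin δ + cos ϕ cos δ sin h₀ = 1.3684×-0.42420×0.39429 + 0.90557×0.91898×0.97959 = -0.228876 + 0.815216 = 0.586340.
Q̄ = (S_0/π) × [bracket] = (1361/π) × 0.586340 = 254.01 W/m².
Ratio Q̄_A / Q̄_B = 254.55 / 254.01 = 1.002.

Q̄_A / Q̄_B ≈ 1.00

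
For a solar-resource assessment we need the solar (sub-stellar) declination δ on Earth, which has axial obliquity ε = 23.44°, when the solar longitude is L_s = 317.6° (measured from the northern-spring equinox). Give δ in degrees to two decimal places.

δ = -15.56°

sin δ = sin ε · sin L_s = sin 23.44° × sin 317.6° = -0.268230.
δ = arcsin(-0.268230) = -15.56°.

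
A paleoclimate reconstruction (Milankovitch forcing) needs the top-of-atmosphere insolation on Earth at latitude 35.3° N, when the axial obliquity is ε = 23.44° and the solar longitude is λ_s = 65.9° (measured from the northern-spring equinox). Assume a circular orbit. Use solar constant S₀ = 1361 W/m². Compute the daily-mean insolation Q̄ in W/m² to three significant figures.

Q̄ ≈ 485 W/m²

Solar declination: sin δ = sin ε · sin λ_s = sin 23.44° × sin 65.9° = 0.36311, so δ = +21.292°.
cos H₀ = −tan(+35.3°) tan(+21.292°) = -0.2759, H₀ = 1.8504 rad.
Bracket: H₀ sin φ sin δ + cos φ cos δ sin H₀ = 1.8504×0.57786×0.36311 + 0.81614×0.93174×0.96118 = 0.388263 + 0.730910 = 1.119173.
Q̄ = (S₀/π) × [bracket] = (1361/π) × 1.119173 = 484.8 W/m².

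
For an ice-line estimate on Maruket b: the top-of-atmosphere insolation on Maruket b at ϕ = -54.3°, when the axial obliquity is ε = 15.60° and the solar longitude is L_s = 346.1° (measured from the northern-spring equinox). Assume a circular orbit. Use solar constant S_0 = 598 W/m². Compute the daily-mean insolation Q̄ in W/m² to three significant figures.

Q̄ ≈ 127 W/m²

Solar declination: sin δ = sin ε · sin L_s = sin 15.60° × sin 346.1° = -0.06460, so δ = -3.704°.
cos h₀ = −tan(-54.3°) tan(-3.704°) = -0.0901, h₀ = 1.6610 rad.
Bracket: h₀ sin ϕ sin δ + cos ϕ cos δ sin h₀ = 1.6610×-0.81208×-0.06460 + 0.58354×0.99791×0.99593 = 0.087137 + 0.579950 = 0.667087.
Q̄ = (S_0/π) × [bracket] = (598/π) × 0.667087 = 127.0 W/m².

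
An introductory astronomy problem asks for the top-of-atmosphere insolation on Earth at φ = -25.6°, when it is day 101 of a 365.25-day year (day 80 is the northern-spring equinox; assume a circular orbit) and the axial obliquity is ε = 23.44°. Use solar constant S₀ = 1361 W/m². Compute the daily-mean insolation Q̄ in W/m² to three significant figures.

Solar longitude: λ_s = 360° × (101 − 80)/365.25 = 20.698°.
sin δ = sin 23.44° × sin 20.698° = 0.14060, so δ = +8.082°.
cos H₀ = −tan(-25.6°) tan(+8.082°) = 0.0680, H₀ = 1.5027 rad.
Bracket: H₀ sin φ sin δ + cos φ cos δ sin H₀ = 1.5027×-0.43209×0.14060 + 0.90183×0.99007×0.99768 = -0.091292 + 0.890803 = 0.799511.
Q̄ = (S₀/π) × [bracket] = (1361/π) × 0.799511 = 346.4 W/m².

Q̄ ≈ 346 W/m²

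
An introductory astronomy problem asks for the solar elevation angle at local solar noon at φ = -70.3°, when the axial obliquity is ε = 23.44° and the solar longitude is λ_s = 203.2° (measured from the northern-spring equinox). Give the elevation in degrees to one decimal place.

28.7°

Solar declination: sin δ = sin ε · sin λ_s = sin 23.44° × sin 203.2° = -0.15671, so δ = -9.016°.
At local noon the hour angle is zero, so the zenith angle equals |φ − δ| = |-70.3° − (-9.016°)| = 61.284°.
Elevation = 90° − 61.284° = 28.7°.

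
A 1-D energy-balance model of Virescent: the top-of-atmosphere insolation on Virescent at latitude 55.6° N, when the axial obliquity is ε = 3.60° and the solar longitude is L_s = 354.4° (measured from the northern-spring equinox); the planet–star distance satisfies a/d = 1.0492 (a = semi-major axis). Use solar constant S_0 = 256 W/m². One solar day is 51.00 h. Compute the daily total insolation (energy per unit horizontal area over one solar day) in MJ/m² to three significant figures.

9.17 MJ/m²

Solar declination: sin δ = sin ε · sin L_s = sin 3.60° × sin 354.4° = -0.00613, so δ = -0.351°.
cos h₀ = −tan(+55.6°) tan(-0.351°) = 0.0089, h₀ = 1.5618 rad.
Bracket: h₀ sin ϕ sin δ + cos ϕ cos δ sin h₀ = 1.5618×0.82511×-0.00613 + 0.56497×0.99998×0.99996 = -0.007899 + 0.564936 = 0.557037.
Inverse-square distance factor (a/d)² = 1.0492² = 1.100821.
Q̄ = (S_0/π) × 1.100821 × [bracket] = (256/π) × 1.100821 × 0.557037 = 49.968 W/m².
Daily total = Q̄ × 51.00 h × 3600 s/h = 49.968 × 51.00 × 3600 / 10⁶ = 9.174 MJ/m².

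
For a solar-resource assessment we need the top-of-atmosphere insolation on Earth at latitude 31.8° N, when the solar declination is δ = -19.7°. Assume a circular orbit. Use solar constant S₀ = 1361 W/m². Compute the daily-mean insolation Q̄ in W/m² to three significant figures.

Q̄ ≈ 234 W/m²

cos H₀ = −tan(+31.8°) tan(-19.700°) = 0.2220, H₀ = 1.3469 rad.
Bracket: H₀ sin φ sin δ + cos φ cos δ sin H₀ = 1.3469×0.52696×-0.33710 + 0.84989×0.94147×0.97505 = -0.239261 + 0.780182 = 0.540921.
Q̄ = (S₀/π) × [bracket] = (1361/π) × 0.540921 = 234.3 W/m².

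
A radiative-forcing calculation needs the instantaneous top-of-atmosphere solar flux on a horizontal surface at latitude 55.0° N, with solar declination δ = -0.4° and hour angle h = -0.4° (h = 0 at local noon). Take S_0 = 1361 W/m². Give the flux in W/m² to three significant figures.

773 W/m²

cos θ_z = sin ϕ sin δ + cos ϕ cos δ cos h = -0.005719 + 0.573548 = 0.567829.
Flux = S_0 · cos θ_z = 1361 × 0.567829 = 772.8 W/m².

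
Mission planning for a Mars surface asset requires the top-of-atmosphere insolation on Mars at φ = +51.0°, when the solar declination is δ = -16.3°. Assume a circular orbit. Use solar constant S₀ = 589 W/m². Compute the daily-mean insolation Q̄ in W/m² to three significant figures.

Q̄ ≈ 56.5 W/m²

cos H₀ = −tan(+51.0°) tan(-16.300°) = 0.3611, H₀ = 1.2013 rad.
Bracket: H₀ sin φ sin δ + cos φ cos δ sin H₀ = 1.2013×0.77715×-0.28067 + 0.62932×0.95981×0.93252 = -0.262031 + 0.563268 = 0.301237.
Q̄ = (S₀/π) × [bracket] = (589/π) × 0.301237 = 56.48 W/m².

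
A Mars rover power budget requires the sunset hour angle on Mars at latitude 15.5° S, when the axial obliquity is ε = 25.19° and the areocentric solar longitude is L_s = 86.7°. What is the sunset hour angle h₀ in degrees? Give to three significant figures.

h₀ = 82.5°

sin δ = sin 25.19° × sin 86.7° = 0.42492, so δ = +25.145°.
cos h₀ = −tan ϕ · tan δ = −tan(-15.5°) × tan(+25.145°) = 0.1302, so h₀ = 1.4402 rad = 82.52°.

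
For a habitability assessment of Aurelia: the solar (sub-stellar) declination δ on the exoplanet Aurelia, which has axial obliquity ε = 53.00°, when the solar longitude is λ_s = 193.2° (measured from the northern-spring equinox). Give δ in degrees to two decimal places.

δ = -10.51°

sin δ = sin ε · sin λ_s = sin 53.00° × sin 193.2° = -0.182369.
δ = arcsin(-0.182369) = -10.51°.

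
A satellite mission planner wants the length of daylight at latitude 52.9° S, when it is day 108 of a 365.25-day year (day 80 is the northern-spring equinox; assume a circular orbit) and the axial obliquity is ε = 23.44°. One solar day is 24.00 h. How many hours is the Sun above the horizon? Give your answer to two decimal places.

10.09 h

Solar longitude: λ_s = 360° × (108 − 80)/365.25 = 27.598°.
sin δ = sin 23.44° × sin 27.598° = 0.18428, so δ = +10.619°.
cos H₀ = −tan φ · tan δ = −tan(-52.9°) × tan(+10.619°) = 0.2479, so H₀ = 1.3203 rad = 75.65°.
Daylight = 2H₀/(2π) × 24.00 h = (1.3203/π) × 24.00 = 10.09 h.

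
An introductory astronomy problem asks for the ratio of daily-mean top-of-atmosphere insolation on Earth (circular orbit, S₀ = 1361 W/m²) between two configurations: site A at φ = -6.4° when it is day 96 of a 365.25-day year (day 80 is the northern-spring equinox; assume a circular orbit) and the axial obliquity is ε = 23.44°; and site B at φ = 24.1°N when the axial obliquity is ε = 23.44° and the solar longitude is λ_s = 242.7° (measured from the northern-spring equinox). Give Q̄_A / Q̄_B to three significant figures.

— Configuration A (φ=-6.4°):
Solar longitude: λ_s = 360° × (96 − 80)/365.25 = 15.770°.
sin δ = sin 23.44° × sin 15.770° = 0.10811, so δ = +6.206°.
cos H₀ = −tan(-6.4°) tan(+6.206°) = 0.0122, H₀ = 1.5586 rad.
Bracket: H₀ sin φ sin δ + cos φ cos δ sin H₀ = 1.5586×-0.11147×0.10811 + 0.99377×0.99414×0.99993 = -0.018783 + 0.987877 = 0.969094.
Q̄ = (S₀/π) × [bracket] = (1361/π) × 0.969094 = 419.83 W/m².
— Configuration B (φ=+24.1°):
Solar declination: sin δ = sin ε · sin λ_s = sin 23.44° × sin 242.7° = -0.35348, so δ = -20.700°.
cos H₀ = −tan(+24.1°) tan(-20.700°) = 0.1690, H₀ = 1.4009 rad.
Bracket: H₀ sin φ sin δ + cos φ cos δ sin H₀ = 1.4009×0.40833×-0.35348 + 0.91283×0.93544×0.98561 = -0.202201 + 0.841610 = 0.639409.
Q̄ = (S₀/π) × [bracket] = (1361/π) × 0.639409 = 277.00 W/m².
Ratio Q̄_A / Q̄_B = 419.83 / 277.00 = 1.516.

Q̄_A / Q̄_B ≈ 1.52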